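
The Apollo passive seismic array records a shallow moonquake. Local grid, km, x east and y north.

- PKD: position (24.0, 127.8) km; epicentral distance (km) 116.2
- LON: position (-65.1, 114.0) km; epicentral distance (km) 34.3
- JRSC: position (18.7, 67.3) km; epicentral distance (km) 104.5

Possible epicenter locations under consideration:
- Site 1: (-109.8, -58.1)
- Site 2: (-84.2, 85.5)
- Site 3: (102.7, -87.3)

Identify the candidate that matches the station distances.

Site 2

For each candidate, compare |candidate − station| to the reported distance:
Site 1: residuals PKD 112.8, LON 143.5, JRSC 75.0 → max 143.5 km
Site 2: residuals PKD 0.0, LON 0.0, JRSC 0.0 → max 0.0 km
Site 3: residuals PKD 112.8, LON 227.8, JRSC 71.4 → max 227.8 km
Only Site 2 has all residuals ≈ 0.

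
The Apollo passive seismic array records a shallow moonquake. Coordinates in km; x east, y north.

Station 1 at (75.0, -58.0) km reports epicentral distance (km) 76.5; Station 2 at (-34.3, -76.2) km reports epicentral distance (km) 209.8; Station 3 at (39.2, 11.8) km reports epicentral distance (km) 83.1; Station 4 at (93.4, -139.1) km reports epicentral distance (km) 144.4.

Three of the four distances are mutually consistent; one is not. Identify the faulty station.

Station 2

Solve using three stations at a time. Using Station 1, Station 3, Station 4 (subtract circle equations pairwise → linear system) gives (x, y) ≈ (121.5, 2.4).
Distances from that point to each station vs reported:
  Station 1: calculated 76.2 vs reported 76.5 → residual 0.3 km
  Station 2: calculated 174.5 vs reported 209.8 → residual 35.3 km
  Station 3: calculated 82.8 vs reported 83.1 → residual 0.3 km
  Station 4: calculated 144.3 vs reported 144.4 → residual 0.1 km
Station 1, Station 3, Station 4 are mutually consistent (residuals ≈ 0); Station 2 is off by 35.3 km.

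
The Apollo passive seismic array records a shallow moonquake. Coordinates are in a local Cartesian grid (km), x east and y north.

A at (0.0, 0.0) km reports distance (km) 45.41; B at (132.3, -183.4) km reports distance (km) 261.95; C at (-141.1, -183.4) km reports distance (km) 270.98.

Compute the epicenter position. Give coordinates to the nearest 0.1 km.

Circle about each station: x² + y² = 45.41²; (x − 132.3)² + (y + 183.4)² = 261.95²; (x + 141.1)² + (y + 183.4)² = 270.98².
Subtracting pairs of circle equations eliminates x²+y² and gives linear equations (the radical axes):
264.6 x − 366.8 y = -15416.88
-282.2 x − 366.8 y = -17823.32
Solving the 2×2 system: x ≈ 4.4, y ≈ 45.2 km.

x ≈ 4.4 km, y ≈ 45.2 km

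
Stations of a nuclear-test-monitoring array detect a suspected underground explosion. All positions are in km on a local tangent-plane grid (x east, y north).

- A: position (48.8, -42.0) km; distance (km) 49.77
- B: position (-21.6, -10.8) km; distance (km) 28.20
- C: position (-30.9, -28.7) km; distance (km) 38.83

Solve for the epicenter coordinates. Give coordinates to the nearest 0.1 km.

Circle about each station: (x − 48.8)² + (y + 42.0)² = 49.77²; (x + 21.6)² + (y + 10.8)² = 28.20²; (x + 30.9)² + (y + 28.7)² = 38.83².
Subtracting pairs of circle equations eliminates x²+y² and gives linear equations (the radical axes):
-140.8 x + 62.4 y = -1880.43
-159.4 x + 26.6 y = -1397.66
Solving the 2×2 system: x ≈ 6.0, y ≈ -16.6 km.

6.0 km east, -16.6 km north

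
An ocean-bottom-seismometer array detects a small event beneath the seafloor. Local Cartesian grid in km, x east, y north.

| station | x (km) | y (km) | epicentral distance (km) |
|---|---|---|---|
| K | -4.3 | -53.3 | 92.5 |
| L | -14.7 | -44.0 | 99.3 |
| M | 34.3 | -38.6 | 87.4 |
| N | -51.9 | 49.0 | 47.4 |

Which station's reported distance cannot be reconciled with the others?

Solve using three stations at a time. Using K, M, N (subtract circle equations pairwise → linear system) gives (x, y) ≈ (-5.5, 39.2).
Distances from that point to each station vs reported:
  K: calculated 92.5 vs reported 92.5 → residual 0.0 km
  L: calculated 83.7 vs reported 99.3 → residual 15.6 km
  M: calculated 87.4 vs reported 87.4 → residual 0.0 km
  N: calculated 47.4 vs reported 47.4 → residual 0.0 km
K, M, N are mutually consistent (residuals ≈ 0); L is off by 15.6 km.

L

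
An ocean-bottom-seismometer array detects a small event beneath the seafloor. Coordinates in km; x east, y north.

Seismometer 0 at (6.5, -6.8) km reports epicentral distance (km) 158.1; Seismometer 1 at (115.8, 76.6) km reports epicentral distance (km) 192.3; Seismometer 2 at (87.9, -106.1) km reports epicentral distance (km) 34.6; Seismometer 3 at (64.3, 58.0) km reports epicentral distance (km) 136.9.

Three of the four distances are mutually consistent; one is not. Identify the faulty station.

Seismometer 3

Solve using three stations at a time. Using Seismometer 0, Seismometer 1, Seismometer 2 (subtract circle equations pairwise → linear system) gives (x, y) ≈ (121.2, -115.6).
Distances from that point to each station vs reported:
  Seismometer 0: calculated 158.1 vs reported 158.1 → residual 0.0 km
  Seismometer 1: calculated 192.3 vs reported 192.3 → residual 0.0 km
  Seismometer 2: calculated 34.6 vs reported 34.6 → residual 0.0 km
  Seismometer 3: calculated 182.7 vs reported 136.9 → residual 45.8 km
Seismometer 0, Seismometer 1, Seismometer 2 are mutually consistent (residuals ≈ 0); Seismometer 3 is off by 45.8 km.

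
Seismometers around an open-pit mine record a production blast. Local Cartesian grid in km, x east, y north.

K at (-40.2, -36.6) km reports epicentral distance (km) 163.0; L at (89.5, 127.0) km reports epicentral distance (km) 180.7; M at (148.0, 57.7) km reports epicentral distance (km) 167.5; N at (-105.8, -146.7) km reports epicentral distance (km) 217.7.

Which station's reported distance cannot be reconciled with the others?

Solve using three stations at a time. Using K, M, N (subtract circle equations pairwise → linear system) gives (x, y) ≈ (107.7, -104.8).
Distances from that point to each station vs reported:
  K: calculated 162.9 vs reported 163.0 → residual 0.1 km
  L: calculated 232.5 vs reported 180.7 → residual 51.8 km
  M: calculated 167.4 vs reported 167.5 → residual 0.1 km
  N: calculated 217.6 vs reported 217.7 → residual 0.1 km
K, M, N are mutually consistent (residuals ≈ 0); L is off by 51.8 km.

L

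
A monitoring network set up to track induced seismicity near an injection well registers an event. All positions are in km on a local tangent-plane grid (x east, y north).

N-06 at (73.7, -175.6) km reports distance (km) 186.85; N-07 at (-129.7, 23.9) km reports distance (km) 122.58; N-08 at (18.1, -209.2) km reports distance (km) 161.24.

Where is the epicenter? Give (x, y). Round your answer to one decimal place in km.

Circle about each station: (x − 73.7)² + (y + 175.6)² = 186.85²; (x + 129.7)² + (y − 23.9)² = 122.58²; (x − 18.1)² + (y + 209.2)² = 161.24².
Subtracting pairs of circle equations eliminates x²+y² and gives linear equations (the radical axes):
-406.8 x + 399.0 y = 1013.32
-111.2 x − 67.2 y = 16739.78
Solving the 2×2 system: x ≈ -94.1, y ≈ -93.4 km.

(-94.1, -93.4)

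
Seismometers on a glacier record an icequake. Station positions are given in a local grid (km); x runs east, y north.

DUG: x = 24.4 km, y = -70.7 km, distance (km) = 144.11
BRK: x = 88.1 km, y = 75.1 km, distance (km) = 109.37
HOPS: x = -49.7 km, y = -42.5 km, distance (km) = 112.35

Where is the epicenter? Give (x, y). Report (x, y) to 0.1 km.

x ≈ -20.9 km, y ≈ 66.1 km

Circle about each station: (x − 24.4)² + (y + 70.7)² = 144.11²; (x − 88.1)² + (y − 75.1)² = 109.37²; (x + 49.7)² + (y + 42.5)² = 112.35².
Subtracting the DUG equation from the BRK and HOPS equations removes the quadratic terms:
127.4 x + 291.6 y = 16613.67
-148.2 x + 56.4 y = 6827.66
Solving the 2×2 system: x ≈ -20.9, y ≈ 66.1 km.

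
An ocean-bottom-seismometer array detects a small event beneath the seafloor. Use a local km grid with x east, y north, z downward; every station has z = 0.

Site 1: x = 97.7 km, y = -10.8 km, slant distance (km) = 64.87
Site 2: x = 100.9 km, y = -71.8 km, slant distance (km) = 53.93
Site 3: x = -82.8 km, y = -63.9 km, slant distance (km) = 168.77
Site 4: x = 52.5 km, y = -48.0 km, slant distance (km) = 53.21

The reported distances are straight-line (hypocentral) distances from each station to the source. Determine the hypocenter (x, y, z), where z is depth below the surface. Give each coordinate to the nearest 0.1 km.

Each station gives a sphere (x−x_i)² + (y−y_i)² + z² = d_i² (stations at z=0).
Subtracting the Site 1 sphere from Site 2 and Site 3: z² cancels, leaving linear equations in x and y:
6.4 x − 122.0 y = 6973.79
-361.0 x − 106.2 y = -22998.08
Solving: x ≈ 79.299, y ≈ -53.002 km (keep extra digits for the depth step; rounded: 79.3, -53.0).
Then from the Site 1 sphere: z² = 64.87² − (x − 97.7)² − (y + 10.8)² with x = 79.299, y = -53.002, so z ≈ 45.700 ≈ 45.7 km.

x ≈ 79.3 km, y ≈ -53.0 km, depth ≈ 45.7 km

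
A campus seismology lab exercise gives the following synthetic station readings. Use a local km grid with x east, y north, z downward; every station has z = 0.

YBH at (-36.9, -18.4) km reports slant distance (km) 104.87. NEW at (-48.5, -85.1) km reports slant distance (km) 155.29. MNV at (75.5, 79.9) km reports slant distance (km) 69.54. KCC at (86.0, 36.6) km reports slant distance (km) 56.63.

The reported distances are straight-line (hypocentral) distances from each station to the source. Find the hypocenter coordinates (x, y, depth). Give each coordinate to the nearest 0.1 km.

(46.4, 31.1, 40.1)

Each station gives a sphere (x−x_i)² + (y−y_i)² + z² = d_i² (stations at z=0).
Subtracting the YBH sphere from NEW and MNV: z² cancels, leaving linear equations in x and y:
-23.2 x − 133.4 y = -5223.18
224.8 x + 196.6 y = 16546.00
Solving: x ≈ 46.421, y ≈ 31.081 km (keep extra digits for the depth step; rounded: 46.4, 31.1).
Then from the YBH sphere: z² = 104.87² − (x + 36.9)² − (y + 18.4)² with x = 46.421, y = 31.081, so z ≈ 40.087 ≈ 40.1 km.
Check against KCC (with the unrounded solution): distance 56.60 ≈ 56.63 km. ✓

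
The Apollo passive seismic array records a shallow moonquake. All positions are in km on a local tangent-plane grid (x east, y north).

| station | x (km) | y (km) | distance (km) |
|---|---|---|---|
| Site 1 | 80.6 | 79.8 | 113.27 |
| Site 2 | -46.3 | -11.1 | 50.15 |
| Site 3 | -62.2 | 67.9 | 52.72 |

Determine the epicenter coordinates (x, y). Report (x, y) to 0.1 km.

Circle about each station: (x − 80.6)² + (y − 79.8)² = 113.27²; (x + 46.3)² + (y + 11.1)² = 50.15²; (x + 62.2)² + (y − 67.9)² = 52.72².
Subtracting the Site 1 equation from the Site 2 and Site 3 equations removes the quadratic terms:
-253.8 x − 181.8 y = -282.43
-285.6 x − 23.8 y = 5665.54
Solving the 2×2 system: x ≈ -22.6, y ≈ 33.1 km.
Check against Site 1 (with the unrounded x, y): √((x − 80.6)²+(y − 79.8)²) = 113.27 ≈ 113.27 km. ✓

(-22.6, 33.1)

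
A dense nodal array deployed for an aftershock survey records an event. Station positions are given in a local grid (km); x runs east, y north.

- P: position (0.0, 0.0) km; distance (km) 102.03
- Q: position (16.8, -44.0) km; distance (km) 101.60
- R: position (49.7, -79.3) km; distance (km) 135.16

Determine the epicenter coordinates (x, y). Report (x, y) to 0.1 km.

Circle about each station: x² + y² = 102.03²; (x − 16.8)² + (y + 44.0)² = 101.60²; (x − 49.7)² + (y + 79.3)² = 135.16².
Subtracting pairs of circle equations eliminates x²+y² and gives linear equations (the radical axes):
33.6 x − 88.0 y = 2305.80
99.4 x − 158.6 y = 900.48
Solving the 2×2 system: x ≈ -83.8, y ≈ -58.2 km.
Check against P (with the unrounded x, y): √(x²+y²) = 102.03 ≈ 102.03 km. ✓

x ≈ -83.8 km, y ≈ -58.2 km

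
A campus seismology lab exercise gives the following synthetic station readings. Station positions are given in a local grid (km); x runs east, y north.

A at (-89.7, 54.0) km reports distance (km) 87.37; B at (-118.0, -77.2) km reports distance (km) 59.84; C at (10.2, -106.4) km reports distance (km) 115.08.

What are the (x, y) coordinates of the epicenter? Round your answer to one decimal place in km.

-78.1 km east, -32.6 km north

Circle about each station: (x + 89.7)² + (y − 54.0)² = 87.37²; (x + 118.0)² + (y + 77.2)² = 59.84²; (x − 10.2)² + (y + 106.4)² = 115.08².
Subtracting pairs of circle equations eliminates x²+y² and gives linear equations (the radical axes):
-56.6 x − 262.4 y = 12974.44
199.8 x − 320.8 y = -5146.98
Solving the 2×2 system: x ≈ -78.1, y ≈ -32.6 km.
Check against A (with the unrounded x, y): √((x + 89.7)²+(y − 54.0)²) = 87.37 ≈ 87.37 km. ✓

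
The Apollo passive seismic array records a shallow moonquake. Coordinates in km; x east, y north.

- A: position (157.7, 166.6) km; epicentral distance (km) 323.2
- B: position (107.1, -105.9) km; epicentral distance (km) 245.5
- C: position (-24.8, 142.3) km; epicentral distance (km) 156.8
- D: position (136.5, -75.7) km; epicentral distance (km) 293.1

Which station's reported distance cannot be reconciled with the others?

B

Solve using three stations at a time. Using A, C, D (subtract circle equations pairwise → linear system) gives (x, y) ≈ (-136.1, 31.9).
Distances from that point to each station vs reported:
  A: calculated 323.2 vs reported 323.2 → residual 0.0 km
  B: calculated 279.5 vs reported 245.5 → residual 34.0 km
  C: calculated 156.7 vs reported 156.8 → residual 0.1 km
  D: calculated 293.1 vs reported 293.1 → residual 0.0 km
A, C, D are mutually consistent (residuals ≈ 0); B is off by 34.0 km.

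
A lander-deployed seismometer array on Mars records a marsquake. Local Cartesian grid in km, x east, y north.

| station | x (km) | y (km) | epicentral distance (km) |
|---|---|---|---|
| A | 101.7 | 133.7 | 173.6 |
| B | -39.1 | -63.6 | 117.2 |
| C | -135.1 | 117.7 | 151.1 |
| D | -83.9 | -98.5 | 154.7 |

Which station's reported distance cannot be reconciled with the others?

Solve using three stations at a time. Using A, B, D (subtract circle equations pairwise → linear system) gives (x, y) ≈ (-52.2, 53.1).
Distances from that point to each station vs reported:
  A: calculated 173.7 vs reported 173.6 → residual 0.1 km
  B: calculated 117.4 vs reported 117.2 → residual 0.2 km
  C: calculated 105.1 vs reported 151.1 → residual 46.0 km
  D: calculated 154.8 vs reported 154.7 → residual 0.1 km
A, B, D are mutually consistent (residuals ≈ 0); C is off by 46.0 km.

C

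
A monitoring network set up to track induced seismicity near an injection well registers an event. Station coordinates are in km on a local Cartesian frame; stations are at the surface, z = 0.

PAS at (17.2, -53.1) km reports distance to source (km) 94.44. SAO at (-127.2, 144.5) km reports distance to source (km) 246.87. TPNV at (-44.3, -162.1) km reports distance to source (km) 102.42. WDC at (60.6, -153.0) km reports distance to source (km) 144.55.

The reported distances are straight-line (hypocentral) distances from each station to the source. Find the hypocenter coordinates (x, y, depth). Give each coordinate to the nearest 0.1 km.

Each station gives a sphere (x−x_i)² + (y−y_i)² + z² = d_i² (stations at z=0).
Subtracting the PAS sphere from SAO and TPNV: z² cancels, leaving linear equations in x and y:
-288.8 x + 395.2 y = -18081.24
-123.0 x − 218.0 y = 23552.51
Solving: x ≈ -48.098, y ≈ -80.901 km (keep extra digits for the depth step; rounded: -48.1, -80.9).
Then from the PAS sphere: z² = 94.44² − (x − 17.2)² − (y + 53.1)² with x = -48.098, y = -80.901, so z ≈ 62.307 ≈ 62.3 km.
Check against WDC (with the unrounded solution): distance 144.55 ≈ 144.55 km. ✓

(-48.1, -80.9, 62.3)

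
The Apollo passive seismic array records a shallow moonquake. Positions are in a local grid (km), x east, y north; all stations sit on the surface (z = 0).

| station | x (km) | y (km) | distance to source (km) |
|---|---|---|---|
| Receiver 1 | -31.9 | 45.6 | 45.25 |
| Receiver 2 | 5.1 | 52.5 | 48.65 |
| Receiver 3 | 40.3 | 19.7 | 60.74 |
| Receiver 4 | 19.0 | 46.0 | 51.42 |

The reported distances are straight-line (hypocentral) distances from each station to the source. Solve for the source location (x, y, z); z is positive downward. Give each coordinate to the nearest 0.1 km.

Each station gives a sphere (x−x_i)² + (y−y_i)² + z² = d_i² (stations at z=0).
Subtracting the Receiver 1 sphere from Receiver 2 and Receiver 3: z² cancels, leaving linear equations in x and y:
74.0 x + 13.8 y = -633.97
144.4 x − 51.8 y = -2726.58
Solving: x ≈ -12.095, y ≈ 18.919 km (keep extra digits for the depth step; rounded: -12.1, 18.9).
Then from the Receiver 1 sphere: z² = 45.25² − (x + 31.9)² − (y − 45.6)² with x = -12.095, y = 18.919, so z ≈ 30.716 ≈ 30.7 km.

x ≈ -12.1 km, y ≈ 18.9 km, depth ≈ 30.7 km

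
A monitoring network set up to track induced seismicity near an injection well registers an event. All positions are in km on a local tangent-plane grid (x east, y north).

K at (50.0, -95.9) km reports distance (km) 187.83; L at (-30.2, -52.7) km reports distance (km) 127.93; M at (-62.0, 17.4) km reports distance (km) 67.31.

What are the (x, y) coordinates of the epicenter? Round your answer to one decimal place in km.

Circle about each station: (x − 50.0)² + (y + 95.9)² = 187.83²; (x + 30.2)² + (y + 52.7)² = 127.93²; (x + 62.0)² + (y − 17.4)² = 67.31².
Subtracting the K equation from the L and M equations removes the quadratic terms:
-160.4 x + 86.4 y = 10906.54
-224.0 x + 226.6 y = 23199.42
Solving the 2×2 system: x ≈ -27.5, y ≈ 75.2 km.
Check against K (with the unrounded x, y): √((x − 50.0)²+(y + 95.9)²) = 187.84 ≈ 187.83 km. ✓

(-27.5, 75.2)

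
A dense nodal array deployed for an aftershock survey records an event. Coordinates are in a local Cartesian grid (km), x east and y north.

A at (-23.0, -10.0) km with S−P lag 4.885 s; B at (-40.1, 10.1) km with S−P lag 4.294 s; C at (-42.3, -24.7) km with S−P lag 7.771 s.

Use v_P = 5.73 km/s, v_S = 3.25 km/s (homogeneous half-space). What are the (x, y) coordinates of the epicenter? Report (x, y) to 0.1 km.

x ≈ -11.4 km, y ≈ 24.8 km

Distance from S−P lag: d = Δt · v_P v_S / (v_P − v_S) = Δt · (5.73·3.25)/(5.73−3.25) ≈ 7.5091·Δt.
So d_A = 36.68, d_B = 32.24, d_C = 58.35 km.
Circle about each station: (x + 23.0)² + (y + 10.0)² = 36.68²; (x + 40.1)² + (y − 10.1)² = 32.24²; (x + 42.3)² + (y + 24.7)² = 58.35².
Subtracting the A equation from the B and C equations removes the quadratic terms:
-34.2 x + 40.2 y = 1387.02
-38.6 x − 29.4 y = -288.92
Solving the 2×2 system: x ≈ -11.4, y ≈ 24.8 km.
Check against A (with the unrounded x, y): √((x + 23.0)²+(y + 10.0)²) = 36.68 ≈ 36.68 km. ✓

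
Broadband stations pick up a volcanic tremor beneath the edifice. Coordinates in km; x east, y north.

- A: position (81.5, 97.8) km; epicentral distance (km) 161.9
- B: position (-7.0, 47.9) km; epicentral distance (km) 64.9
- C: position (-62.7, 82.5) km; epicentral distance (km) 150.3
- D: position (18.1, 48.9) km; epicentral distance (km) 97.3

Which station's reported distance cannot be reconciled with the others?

B

Solve using three stations at a time. Using A, C, D (subtract circle equations pairwise → linear system) gives (x, y) ≈ (11.5, -48.2).
Distances from that point to each station vs reported:
  A: calculated 161.9 vs reported 161.9 → residual 0.0 km
  B: calculated 97.9 vs reported 64.9 → residual 33.0 km
  C: calculated 150.3 vs reported 150.3 → residual 0.0 km
  D: calculated 97.4 vs reported 97.3 → residual 0.1 km
A, C, D are mutually consistent (residuals ≈ 0); B is off by 33.0 km.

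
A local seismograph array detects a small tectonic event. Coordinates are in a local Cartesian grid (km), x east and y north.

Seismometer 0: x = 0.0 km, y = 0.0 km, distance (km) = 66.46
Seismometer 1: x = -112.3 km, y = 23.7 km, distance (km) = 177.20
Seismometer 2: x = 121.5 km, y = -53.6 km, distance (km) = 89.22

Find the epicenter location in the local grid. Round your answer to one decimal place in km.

x ≈ 64.7 km, y ≈ 15.2 km

Circle about each station: x² + y² = 66.46²; (x + 112.3)² + (y − 23.7)² = 177.20²; (x − 121.5)² + (y + 53.6)² = 89.22².
Subtracting pairs of circle equations eliminates x²+y² and gives linear equations (the radical axes):
-224.6 x + 47.4 y = -13809.93
243.0 x − 107.2 y = 14091.93
Solving the 2×2 system: x ≈ 64.7, y ≈ 15.2 km.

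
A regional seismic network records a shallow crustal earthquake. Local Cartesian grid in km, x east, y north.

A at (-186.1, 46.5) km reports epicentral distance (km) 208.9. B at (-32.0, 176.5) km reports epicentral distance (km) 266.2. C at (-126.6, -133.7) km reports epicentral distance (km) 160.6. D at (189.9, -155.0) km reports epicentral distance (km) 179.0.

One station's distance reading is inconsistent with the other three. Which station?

Solve using three stations at a time. Using B, C, D (subtract circle equations pairwise → linear system) gives (x, y) ≈ (25.9, -83.3).
Distances from that point to each station vs reported:
  A: calculated 248.6 vs reported 208.9 → residual 39.7 km
  B: calculated 266.2 vs reported 266.2 → residual 0.0 km
  C: calculated 160.6 vs reported 160.6 → residual 0.0 km
  D: calculated 179.0 vs reported 179.0 → residual 0.0 km
B, C, D are mutually consistent (residuals ≈ 0); A is off by 39.7 km.

A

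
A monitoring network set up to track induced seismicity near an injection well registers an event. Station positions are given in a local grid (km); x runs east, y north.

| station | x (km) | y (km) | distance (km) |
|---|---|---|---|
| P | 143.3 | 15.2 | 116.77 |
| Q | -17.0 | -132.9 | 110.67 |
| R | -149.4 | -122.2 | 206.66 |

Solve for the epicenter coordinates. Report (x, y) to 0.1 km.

(39.1, -37.5)

Circle about each station: (x − 143.3)² + (y − 15.2)² = 116.77²; (x + 17.0)² + (y + 132.9)² = 110.67²; (x + 149.4)² + (y + 122.2)² = 206.66².
Subtracting pairs of circle equations eliminates x²+y² and gives linear equations (the radical axes):
-320.6 x − 296.2 y = -1427.14
-585.4 x − 274.8 y = -12585.85
Solving the 2×2 system: x ≈ 39.1, y ≈ -37.5 km.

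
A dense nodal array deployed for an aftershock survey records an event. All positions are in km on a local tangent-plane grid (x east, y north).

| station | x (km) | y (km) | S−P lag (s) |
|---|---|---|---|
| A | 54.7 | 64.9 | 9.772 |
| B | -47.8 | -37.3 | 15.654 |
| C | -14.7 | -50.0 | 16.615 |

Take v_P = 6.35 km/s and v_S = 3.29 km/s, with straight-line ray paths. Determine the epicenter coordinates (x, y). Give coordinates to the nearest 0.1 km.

x ≈ -12.0 km, y ≈ 63.4 km

Distance from S−P lag: d = Δt · v_P v_S / (v_P − v_S) = Δt · (6.35·3.29)/(6.35−3.29) ≈ 6.8273·Δt.
So d_A = 66.72, d_B = 106.87, d_C = 113.44 km.
Circle about each station: (x − 54.7)² + (y − 64.9)² = 66.72²; (x + 47.8)² + (y + 37.3)² = 106.87²; (x + 14.7)² + (y + 50.0)² = 113.44².
Subtracting pairs of circle equations eliminates x²+y² and gives linear equations (the radical axes):
-205.0 x − 204.4 y = -10497.61
-138.8 x − 229.8 y = -12905.09
Solving the 2×2 system: x ≈ -12.0, y ≈ 63.4 km.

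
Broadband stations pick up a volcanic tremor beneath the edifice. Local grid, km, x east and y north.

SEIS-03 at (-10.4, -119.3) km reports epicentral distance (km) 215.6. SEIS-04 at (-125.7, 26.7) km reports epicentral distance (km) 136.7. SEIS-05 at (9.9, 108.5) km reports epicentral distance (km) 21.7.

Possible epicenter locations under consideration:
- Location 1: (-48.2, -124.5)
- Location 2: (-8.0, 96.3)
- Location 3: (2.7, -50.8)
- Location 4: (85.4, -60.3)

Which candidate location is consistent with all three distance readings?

Location 2

For each candidate, compare |candidate − station| to the reported distance:
Location 1: residuals SEIS-03 177.4, SEIS-04 33.2, SEIS-05 218.4 → max 218.4 km
Location 2: residuals SEIS-03 0.0, SEIS-04 0.0, SEIS-05 0.0 → max 0.0 km
Location 3: residuals SEIS-03 145.9, SEIS-04 13.3, SEIS-05 137.8 → max 145.9 km
Location 4: residuals SEIS-03 103.1, SEIS-04 91.6, SEIS-05 163.2 → max 163.2 km
Only Location 2 has all residuals ≈ 0.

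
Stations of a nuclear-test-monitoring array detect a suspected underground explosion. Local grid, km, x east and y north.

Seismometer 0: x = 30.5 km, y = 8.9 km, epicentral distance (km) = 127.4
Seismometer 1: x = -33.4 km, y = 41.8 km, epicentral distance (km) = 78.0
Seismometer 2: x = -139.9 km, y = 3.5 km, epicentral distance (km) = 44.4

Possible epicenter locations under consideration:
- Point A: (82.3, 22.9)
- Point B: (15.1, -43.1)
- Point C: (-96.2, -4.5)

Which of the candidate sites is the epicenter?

Point C

For each candidate, compare |candidate − station| to the reported distance:
Point A: residuals Seismometer 0 73.7, Seismometer 1 39.2, Seismometer 2 178.6 → max 178.6 km
Point B: residuals Seismometer 0 73.2, Seismometer 1 19.8, Seismometer 2 117.5 → max 117.5 km
Point C: residuals Seismometer 0 0.0, Seismometer 1 0.0, Seismometer 2 0.0 → max 0.0 km
Only Point C has all residuals ≈ 0.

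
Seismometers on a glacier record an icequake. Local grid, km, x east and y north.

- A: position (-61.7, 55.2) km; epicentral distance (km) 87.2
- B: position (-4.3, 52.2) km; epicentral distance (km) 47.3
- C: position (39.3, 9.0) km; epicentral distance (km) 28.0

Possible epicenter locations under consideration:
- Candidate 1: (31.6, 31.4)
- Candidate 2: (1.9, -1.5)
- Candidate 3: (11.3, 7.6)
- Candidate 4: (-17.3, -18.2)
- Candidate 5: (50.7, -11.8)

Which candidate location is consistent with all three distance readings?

For each candidate, compare |candidate − station| to the reported distance:
Candidate 1: residuals A 9.1, B 5.8, C 4.3 → max 9.1 km
Candidate 2: residuals A 2.0, B 6.8, C 10.8 → max 10.8 km
Candidate 3: residuals A 0.1, B 0.1, C 0.0 → max 0.1 km
Candidate 4: residuals A 1.4, B 24.3, C 34.8 → max 34.8 km
Candidate 5: residuals A 43.7, B 37.1, C 4.3 → max 43.7 km
Only Candidate 3 has all residuals ≈ 0.

Candidate 3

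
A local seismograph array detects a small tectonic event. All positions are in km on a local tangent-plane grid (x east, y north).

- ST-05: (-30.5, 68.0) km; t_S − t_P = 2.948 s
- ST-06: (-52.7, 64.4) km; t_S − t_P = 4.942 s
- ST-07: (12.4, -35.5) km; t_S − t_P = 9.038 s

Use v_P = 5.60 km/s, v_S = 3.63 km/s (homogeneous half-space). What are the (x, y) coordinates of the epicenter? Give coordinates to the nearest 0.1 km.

Distance from S−P lag: d = Δt · v_P v_S / (v_P − v_S) = Δt · (5.60·3.63)/(5.60−3.63) ≈ 10.3188·Δt.
So d_ST-05 = 30.42, d_ST-06 = 51.00, d_ST-07 = 93.26 km.
Circle about each station: (x + 30.5)² + (y − 68.0)² = 30.42²; (x + 52.7)² + (y − 64.4)² = 51.00²; (x − 12.4)² + (y + 35.5)² = 93.26².
Subtracting the ST-05 equation from the ST-06 and ST-07 equations removes the quadratic terms:
-44.4 x − 7.2 y = -305.22
85.8 x − 207.0 y = -11912.29
Solving the 2×2 system: x ≈ -2.3, y ≈ 56.6 km.

(-2.3, 56.6)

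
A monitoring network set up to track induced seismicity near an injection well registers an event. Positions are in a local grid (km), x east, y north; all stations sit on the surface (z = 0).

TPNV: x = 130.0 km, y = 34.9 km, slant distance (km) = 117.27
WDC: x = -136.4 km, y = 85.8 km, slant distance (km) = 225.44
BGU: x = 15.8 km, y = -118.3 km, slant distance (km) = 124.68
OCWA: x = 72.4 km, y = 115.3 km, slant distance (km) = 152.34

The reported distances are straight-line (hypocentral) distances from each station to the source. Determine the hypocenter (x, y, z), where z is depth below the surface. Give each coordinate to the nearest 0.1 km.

Each station gives a sphere (x−x_i)² + (y−y_i)² + z² = d_i² (stations at z=0).
Subtracting the TPNV sphere from WDC and BGU: z² cancels, leaving linear equations in x and y:
-532.8 x + 101.8 y = -29222.35
-228.4 x − 306.4 y = -5666.33
Solving: x ≈ 51.102, y ≈ -19.600 km (keep extra digits for the depth step; rounded: 51.1, -19.6).
Then from the TPNV sphere: z² = 117.27² − (x − 130.0)² − (y − 34.9)² with x = 51.102, y = -19.600, so z ≈ 67.506 ≈ 67.5 km.

x ≈ 51.1 km, y ≈ -19.6 km, depth ≈ 67.5 km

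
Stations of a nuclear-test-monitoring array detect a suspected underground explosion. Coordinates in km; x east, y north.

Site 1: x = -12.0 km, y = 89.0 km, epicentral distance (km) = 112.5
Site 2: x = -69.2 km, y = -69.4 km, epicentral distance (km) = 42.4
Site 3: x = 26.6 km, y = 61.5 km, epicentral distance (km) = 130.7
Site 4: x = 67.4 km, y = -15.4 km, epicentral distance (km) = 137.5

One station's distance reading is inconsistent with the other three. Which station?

Solve using three stations at a time. Using Site 2, Site 3, Site 4 (subtract circle equations pairwise → linear system) gives (x, y) ≈ (-69.6, -27.0).
Distances from that point to each station vs reported:
  Site 1: calculated 129.5 vs reported 112.5 → residual 17.0 km
  Site 2: calculated 42.4 vs reported 42.4 → residual 0.0 km
  Site 3: calculated 130.7 vs reported 130.7 → residual 0.0 km
  Site 4: calculated 137.5 vs reported 137.5 → residual 0.0 km
Site 2, Site 3, Site 4 are mutually consistent (residuals ≈ 0); Site 1 is off by 17.0 km.

Site 1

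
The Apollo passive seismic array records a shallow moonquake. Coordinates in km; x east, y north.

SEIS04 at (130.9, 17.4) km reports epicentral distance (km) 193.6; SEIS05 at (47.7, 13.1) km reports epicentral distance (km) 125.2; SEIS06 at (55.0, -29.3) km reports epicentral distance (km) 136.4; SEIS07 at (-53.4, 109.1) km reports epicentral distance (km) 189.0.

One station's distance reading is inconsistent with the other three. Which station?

SEIS06

Solve using three stations at a time. Using SEIS04, SEIS05, SEIS07 (subtract circle equations pairwise → linear system) gives (x, y) ≈ (-36.9, -79.1).
Distances from that point to each station vs reported:
  SEIS04: calculated 193.6 vs reported 193.6 → residual 0.0 km
  SEIS05: calculated 125.1 vs reported 125.2 → residual 0.1 km
  SEIS06: calculated 104.5 vs reported 136.4 → residual 31.9 km
  SEIS07: calculated 189.0 vs reported 189.0 → residual 0.0 km
SEIS04, SEIS05, SEIS07 are mutually consistent (residuals ≈ 0); SEIS06 is off by 31.9 km.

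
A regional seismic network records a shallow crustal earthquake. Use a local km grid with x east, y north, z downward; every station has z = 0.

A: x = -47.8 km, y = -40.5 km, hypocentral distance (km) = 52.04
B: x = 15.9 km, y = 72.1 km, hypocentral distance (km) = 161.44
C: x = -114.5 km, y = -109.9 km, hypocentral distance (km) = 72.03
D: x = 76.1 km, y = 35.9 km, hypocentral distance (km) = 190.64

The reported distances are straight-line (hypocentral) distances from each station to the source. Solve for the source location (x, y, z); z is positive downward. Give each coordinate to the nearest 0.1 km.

Each station gives a sphere (x−x_i)² + (y−y_i)² + z² = d_i² (stations at z=0).
Subtracting the A sphere from B and C: z² cancels, leaving linear equations in x and y:
127.4 x + 225.2 y = -21828.58
-133.4 x − 138.8 y = 18783.01
Solving: x ≈ -97.109, y ≈ -41.993 km (keep extra digits for the depth step; rounded: -97.1, -42.0).
Then from the A sphere: z² = 52.04² − (x + 47.8)² − (y + 40.5)² with x = -97.109, y = -41.993, so z ≈ 16.570 ≈ 16.6 km.

(-97.1, -42.0, 16.6)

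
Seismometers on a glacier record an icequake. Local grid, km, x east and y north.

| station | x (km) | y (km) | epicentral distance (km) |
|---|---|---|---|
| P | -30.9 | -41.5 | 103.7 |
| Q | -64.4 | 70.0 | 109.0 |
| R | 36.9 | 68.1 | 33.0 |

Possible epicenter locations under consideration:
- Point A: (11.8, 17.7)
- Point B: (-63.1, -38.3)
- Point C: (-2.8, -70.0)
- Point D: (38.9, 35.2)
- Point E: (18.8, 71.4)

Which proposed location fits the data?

For each candidate, compare |candidate − station| to the reported distance:
Point A: residuals P 30.7, Q 16.6, R 23.3 → max 30.7 km
Point B: residuals P 71.3, Q 0.7, R 113.0 → max 113.0 km
Point C: residuals P 63.7, Q 44.0, R 110.7 → max 110.7 km
Point D: residuals P 0.0, Q 0.0, R 0.0 → max 0.0 km
Point E: residuals P 19.7, Q 25.8, R 14.6 → max 25.8 km
Only Point D has all residuals ≈ 0.

Point D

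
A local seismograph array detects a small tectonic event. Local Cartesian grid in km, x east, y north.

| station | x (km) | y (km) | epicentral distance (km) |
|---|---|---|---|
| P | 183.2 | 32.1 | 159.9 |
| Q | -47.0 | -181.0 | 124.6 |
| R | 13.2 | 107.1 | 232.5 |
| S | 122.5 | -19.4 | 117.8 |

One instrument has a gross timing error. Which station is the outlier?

P

Solve using three stations at a time. Using Q, R, S (subtract circle equations pairwise → linear system) gives (x, y) ≈ (61.7, -120.3).
Distances from that point to each station vs reported:
  P: calculated 194.8 vs reported 159.9 → residual 34.9 km
  Q: calculated 124.5 vs reported 124.6 → residual 0.1 km
  R: calculated 232.5 vs reported 232.5 → residual 0.0 km
  S: calculated 117.7 vs reported 117.8 → residual 0.1 km
Q, R, S are mutually consistent (residuals ≈ 0); P is off by 34.9 km.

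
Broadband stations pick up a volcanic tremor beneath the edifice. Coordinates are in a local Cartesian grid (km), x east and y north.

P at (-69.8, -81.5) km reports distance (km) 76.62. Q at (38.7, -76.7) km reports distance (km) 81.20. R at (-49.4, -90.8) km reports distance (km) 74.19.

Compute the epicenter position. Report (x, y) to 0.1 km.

(-21.4, -22.1)

Circle about each station: (x + 69.8)² + (y + 81.5)² = 76.62²; (x − 38.7)² + (y + 76.7)² = 81.20²; (x + 49.4)² + (y + 90.8)² = 74.19².
Subtracting the P equation from the Q and R equations removes the quadratic terms:
217.0 x + 9.6 y = -4856.53
40.8 x − 18.6 y = -462.82
Solving the 2×2 system: x ≈ -21.4, y ≈ -22.1 km.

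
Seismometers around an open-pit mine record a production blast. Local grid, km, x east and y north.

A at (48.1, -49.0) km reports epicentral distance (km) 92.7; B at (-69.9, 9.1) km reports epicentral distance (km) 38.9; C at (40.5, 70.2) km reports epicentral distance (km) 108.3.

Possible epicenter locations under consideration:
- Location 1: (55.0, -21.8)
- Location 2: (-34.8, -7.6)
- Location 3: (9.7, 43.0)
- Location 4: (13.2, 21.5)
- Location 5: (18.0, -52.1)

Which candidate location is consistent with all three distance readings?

For each candidate, compare |candidate − station| to the reported distance:
Location 1: residuals A 64.6, B 89.8, C 15.2 → max 89.8 km
Location 2: residuals A 0.0, B 0.0, C 0.0 → max 0.0 km
Location 3: residuals A 7.0, B 47.6, C 67.2 → max 67.2 km
Location 4: residuals A 14.0, B 45.1, C 52.5 → max 52.5 km
Location 5: residuals A 62.4, B 68.2, C 16.1 → max 68.2 km
Only Location 2 has all residuals ≈ 0.

Location 2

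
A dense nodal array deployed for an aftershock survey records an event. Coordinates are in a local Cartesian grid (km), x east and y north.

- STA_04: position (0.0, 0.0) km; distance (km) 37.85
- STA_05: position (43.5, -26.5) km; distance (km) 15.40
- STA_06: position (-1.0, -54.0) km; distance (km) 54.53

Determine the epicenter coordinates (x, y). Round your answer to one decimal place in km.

35.4 km east, -13.4 km north

Circle about each station: x² + y² = 37.85²; (x − 43.5)² + (y + 26.5)² = 15.40²; (x + 1.0)² + (y + 54.0)² = 54.53².
Subtracting the STA_04 equation from the STA_05 and STA_06 equations removes the quadratic terms:
87.0 x − 53.0 y = 3789.96
-2.0 x − 108.0 y = 1376.10
Solving the 2×2 system: x ≈ 35.4, y ≈ -13.4 km.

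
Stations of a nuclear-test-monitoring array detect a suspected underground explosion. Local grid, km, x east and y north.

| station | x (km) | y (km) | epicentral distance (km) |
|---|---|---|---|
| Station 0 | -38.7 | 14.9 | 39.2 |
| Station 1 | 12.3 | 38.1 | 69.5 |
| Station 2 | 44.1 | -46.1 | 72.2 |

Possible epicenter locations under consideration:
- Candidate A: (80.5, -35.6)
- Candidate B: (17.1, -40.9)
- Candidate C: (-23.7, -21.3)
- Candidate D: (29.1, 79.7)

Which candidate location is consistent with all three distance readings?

For each candidate, compare |candidate − station| to the reported distance:
Candidate A: residuals Station 0 90.3, Station 1 30.9, Station 2 34.3 → max 90.3 km
Candidate B: residuals Station 0 39.7, Station 1 9.6, Station 2 44.7 → max 44.7 km
Candidate C: residuals Station 0 0.0, Station 1 0.0, Station 2 0.0 → max 0.0 km
Candidate D: residuals Station 0 54.6, Station 1 24.6, Station 2 54.5 → max 54.6 km
Only Candidate C has all residuals ≈ 0.

Candidate C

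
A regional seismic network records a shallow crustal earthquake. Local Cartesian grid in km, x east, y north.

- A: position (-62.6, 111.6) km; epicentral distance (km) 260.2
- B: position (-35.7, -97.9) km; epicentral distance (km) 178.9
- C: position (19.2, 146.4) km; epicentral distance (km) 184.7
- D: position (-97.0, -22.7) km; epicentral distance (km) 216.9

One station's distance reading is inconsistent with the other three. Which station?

A

Solve using three stations at a time. Using B, C, D (subtract circle equations pairwise → linear system) gives (x, y) ≈ (119.5, -8.8).
Distances from that point to each station vs reported:
  A: calculated 218.3 vs reported 260.2 → residual 41.9 km
  B: calculated 179.0 vs reported 178.9 → residual 0.1 km
  C: calculated 184.8 vs reported 184.7 → residual 0.1 km
  D: calculated 217.0 vs reported 216.9 → residual 0.1 km
B, C, D are mutually consistent (residuals ≈ 0); A is off by 41.9 km.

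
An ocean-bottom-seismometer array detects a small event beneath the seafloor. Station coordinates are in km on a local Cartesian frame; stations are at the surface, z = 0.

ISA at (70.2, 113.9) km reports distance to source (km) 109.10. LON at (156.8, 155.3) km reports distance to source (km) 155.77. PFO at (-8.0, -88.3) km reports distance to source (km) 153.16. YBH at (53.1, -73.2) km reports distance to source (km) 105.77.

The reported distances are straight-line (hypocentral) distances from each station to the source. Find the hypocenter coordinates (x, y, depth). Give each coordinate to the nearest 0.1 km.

Each station gives a sphere (x−x_i)² + (y−y_i)² + z² = d_i² (stations at z=0).
Subtracting the ISA sphere from LON and PFO: z² cancels, leaving linear equations in x and y:
173.2 x + 82.8 y = 18441.60
-156.4 x − 404.4 y = -21595.54
Solving: x ≈ 99.307, y ≈ 14.995 km (keep extra digits for the depth step; rounded: 99.3, 15.0).
Then from the ISA sphere: z² = 109.10² − (x − 70.2)² − (y − 113.9)² with x = 99.307, y = 14.995, so z ≈ 35.685 ≈ 35.7 km.

x ≈ 99.3 km, y ≈ 15.0 km, depth ≈ 35.7 km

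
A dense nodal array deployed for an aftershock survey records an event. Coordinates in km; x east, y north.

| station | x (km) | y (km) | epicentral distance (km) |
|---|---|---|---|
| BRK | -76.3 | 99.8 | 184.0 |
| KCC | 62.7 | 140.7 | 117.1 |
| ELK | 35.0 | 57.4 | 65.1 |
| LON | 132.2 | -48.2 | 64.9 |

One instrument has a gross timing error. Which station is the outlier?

Solve using three stations at a time. Using BRK, KCC, ELK (subtract circle equations pairwise → linear system) gives (x, y) ≈ (92.9, 27.5).
Distances from that point to each station vs reported:
  BRK: calculated 184.0 vs reported 184.0 → residual 0.0 km
  KCC: calculated 117.2 vs reported 117.1 → residual 0.1 km
  ELK: calculated 65.2 vs reported 65.1 → residual 0.1 km
  LON: calculated 85.3 vs reported 64.9 → residual 20.4 km
BRK, KCC, ELK are mutually consistent (residuals ≈ 0); LON is off by 20.4 km.

LON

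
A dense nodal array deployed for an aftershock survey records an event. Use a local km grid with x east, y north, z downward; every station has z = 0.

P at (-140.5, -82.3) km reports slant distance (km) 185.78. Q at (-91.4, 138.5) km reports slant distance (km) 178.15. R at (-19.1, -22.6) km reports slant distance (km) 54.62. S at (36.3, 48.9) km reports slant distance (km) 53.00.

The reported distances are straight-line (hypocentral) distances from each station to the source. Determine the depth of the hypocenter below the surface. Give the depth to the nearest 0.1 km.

Each station gives a sphere (x−x_i)² + (y−y_i)² + z² = d_i² (stations at z=0).
Subtracting the P sphere from Q and R: z² cancels, leaving linear equations in x and y:
98.2 x + 441.6 y = 3799.46
242.8 x + 119.4 y = 5892.89
Solving: x ≈ 22.500, y ≈ 3.600 km (keep extra digits for the depth step; rounded: 22.5, 3.6).
Then from the P sphere: z² = 185.78² − (x + 140.5)² − (y + 82.3)² with x = 22.500, y = 3.600, so z ≈ 23.799 ≈ 23.8 km.

23.8 km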